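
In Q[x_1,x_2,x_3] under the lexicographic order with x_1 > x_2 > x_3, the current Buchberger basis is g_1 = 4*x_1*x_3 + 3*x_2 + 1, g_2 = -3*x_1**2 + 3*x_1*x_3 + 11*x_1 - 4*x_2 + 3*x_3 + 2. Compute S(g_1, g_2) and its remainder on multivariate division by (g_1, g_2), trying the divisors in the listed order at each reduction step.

lcm(LM(g_1), LM(g_2)) = x_1**2*x_3.
S = (lcm/LT(g_1))·g_1 − (lcm/LT(g_2))·g_2 = 3/4*x_1*x_2 + x_1*x_3**2 + 11/3*x_1*x_3 + 1/4*x_1 - 4/3*x_2*x_3 + x_3**2 + 2/3*x_3.
Reduce S modulo (g_1, g_2) in that order:
  leading term x_1*x_2: no divisor's leading term divides it; move 3/4*x_1*x_2 to the remainder.
  leading term x_1*x_3**2: subtract (1/4*x_3)·g_1 from x_1*x_3**2 + 11/3*x_1*x_3 + 1/4*x_1 - 4/3*x_2*x_3 + x_3**2 + 2/3*x_3 → 11/3*x_1*x_3 + 1/4*x_1 - 25/12*x_2*x_3 + x_3**2 + 5/12*x_3
  leading term x_1*x_3: subtract (11/12)·g_1 from 11/3*x_1*x_3 + 1/4*x_1 - 25/12*x_2*x_3 + x_3**2 + 5/12*x_3 → 1/4*x_1 - 25/12*x_2*x_3 - 11/4*x_2 + x_3**2 + 5/12*x_3 - 11/12
  leading term x_1: no divisor's leading term divides it; move 1/4*x_1 to the remainder.
  leading term x_2*x_3: no divisor's leading term divides it; move -25/12*x_2*x_3 to the remainder.
  leading term x_2: no divisor's leading term divides it; move -11/4*x_2 to the remainder.
  leading term x_3**2: no divisor's leading term divides it; move x_3**2 to the remainder.
  leading term x_3: no divisor's leading term divides it; move 5/12*x_3 to the remainder.
  leading term 1: no divisor's leading term divides it; move -11/12 to the remainder.
The remainder 3/4*x_1*x_2 + 1/4*x_1 - 25/12*x_2*x_3 - 11/4*x_2 + x_3**2 + 5/12*x_3 - 11/12 is nonzero, so it would be added as the next basis element.
An S-polynomial is built so that the two leading terms cancel; whether anything survives reduction is exactly the Gröbner-basis criterion.

S(g_1, g_2) = 3/4*x_1*x_2 + x_1*x_3**2 + 11/3*x_1*x_3 + 1/4*x_1 - 4/3*x_2*x_3 + x_3**2 + 2/3*x_3; remainder on division = 3/4*x_1*x_2 + 1/4*x_1 - 25/12*x_2*x_3 - 11/4*x_2 + x_3**2 + 5/12*x_3 - 11/12.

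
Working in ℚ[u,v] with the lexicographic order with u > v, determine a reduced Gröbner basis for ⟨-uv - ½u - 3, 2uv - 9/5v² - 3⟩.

G = {u + 9/5v² + 9, v³ + ½v² + 5v + ⅚}

f_1 = -uv - ½u - 3, LT = uv.
f_2 = 2uv - 9/5v² - 3, LT = uv.

S(f_1,f_2): lcm = uv. S = ½u + 9/10v² + 9/2.
  leading term u: no divisor's leading term divides it; move ½u to the remainder.
  leading term v²: no divisor's leading term divides it; move 9/10v² to the remainder.
  leading term 1: no divisor's leading term divides it; move 9/2 to the remainder.
  remainder ½u + 9/10v² + 9/2 ≠ 0; add g_3 = ½u + 9/10v² + 9/2 to the basis.

S(f_1,g_3): lcm = uv. S = ½u - 9/5v³ - 9v + 3.
  leading term u: subtract (1)·g_3 from ½u - 9/5v³ - 9v + 3 → -9/5v³ - 9/10v² - 9v - 3/2
  leading term v³: no divisor's leading term divides it; move -9/5v³ to the remainder.
  leading term v²: no divisor's leading term divides it; move -9/10v² to the remainder.
  leading term v: no divisor's leading term divides it; move -9v to the remainder.
  leading term 1: no divisor's leading term divides it; move -3/2 to the remainder.
  remainder -9/5v³ - 9/10v² - 9v - 3/2 ≠ 0; add g_4 = -9/5v³ - 9/10v² - 9v - 3/2 to the basis.

S(f_2,g_3): lcm = uv. S = -9/5v³ - 9/10v² - 9v - 3/2.
  leading term v³: subtract (1)·g_4 from -9/5v³ - 9/10v² - 9v - 3/2 → 0
  remainder 0.

S(f_1,g_4): lcm = uv³. S = -5uv - ⅚u + 3v².
  leading term uv: subtract (5)·f_1 from -5uv - ⅚u + 3v² → 5/3u + 3v² + 15
  leading term u: subtract (10/3)·g_3 from 5/3u + 3v² + 15 → 0
  remainder 0.

S(f_2,g_4): lcm = uv³. S = -½uv² - 5uv - ⅚u - 9/10v⁴ - 3/2v².
  leading term uv²: subtract (½v)·f_1 from -½uv² - 5uv - ⅚u - 9/10v⁴ - 3/2v² → -19/4uv - ⅚u - 9/10v⁴ - 3/2v² + 3/2v
  leading term uv: subtract (19/4)·f_1 from -19/4uv - ⅚u - 9/10v⁴ - 3/2v² + 3/2v → 37/24u - 9/10v⁴ - 3/2v² + 3/2v + 57/4
  leading term u: subtract (37/12)·g_3 from 37/24u - 9/10v⁴ - 3/2v² + 3/2v + 57/4 → -9/10v⁴ - 171/40v² + 3/2v + ⅜
  leading term v⁴: subtract (½v)·g_4 from -9/10v⁴ - 171/40v² + 3/2v + ⅜ → 9/20v³ + 9/40v² + 9/4v + ⅜
  leading term v³: subtract (-¼)·g_4 from 9/20v³ + 9/40v² + 9/4v + ⅜ → 0
  remainder 0.

S(g_3,g_4): leading monomials are coprime, so the S-polynomial reduces to 0 (Buchberger's first criterion).
Every S-polynomial of the final basis reduces to 0, so we have a Gröbner basis.
Inter-reduce: drop elements whose leading term is divisible by another's, tail-reduce, and make monic.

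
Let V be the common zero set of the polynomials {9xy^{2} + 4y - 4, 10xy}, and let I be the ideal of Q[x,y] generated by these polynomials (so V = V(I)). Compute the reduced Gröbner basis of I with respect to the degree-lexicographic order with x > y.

G = {x, y - 1}

f_1 = 9xy^{2} + 4y - 4, LT = xy^{2}.
f_2 = 10xy, LT = xy.

S(f_1,f_2): lcm = xy^{2}. S = \tfrac{4}{9}y - \tfrac{4}{9}.
  leading term y: no divisor's leading term divides it; move \tfrac{4}{9}y to the remainder.
  leading term 1: no divisor's leading term divides it; move -\tfrac{4}{9} to the remainder.
  remainder \tfrac{4}{9}y - \tfrac{4}{9} ≠ 0; add g_3 = \tfrac{4}{9}y - \tfrac{4}{9} to the basis.

S(f_1,g_3): lcm = xy^{2}. S = xy + \tfrac{4}{9}y - \tfrac{4}{9}.
  leading term xy: subtract (\tfrac{1}{10})·f_2 from xy + \tfrac{4}{9}y - \tfrac{4}{9} → \tfrac{4}{9}y - \tfrac{4}{9}
  leading term y: subtract (1)·g_3 from \tfrac{4}{9}y - \tfrac{4}{9} → 0
  remainder 0.

S(f_2,g_3): lcm = xy. S = x.
  leading term x: no divisor's leading term divides it; move x to the remainder.
  remainder x ≠ 0; add g_4 = x to the basis.

S(f_1,g_4): lcm = xy^{2}. S = \tfrac{4}{9}y - \tfrac{4}{9}.
  leading term y: subtract (1)·g_3 from \tfrac{4}{9}y - \tfrac{4}{9} → 0
  remainder 0.

S(f_2,g_4): lcm = xy. S = 0.
  remainder 0.

S(g_3,g_4): leading monomials are coprime, so the S-polynomial reduces to 0 (Buchberger's first criterion).
Every S-polynomial of the final basis reduces to 0, so we have a Gröbner basis.
Inter-reduce: drop elements whose leading term is divisible by another's, tail-reduce, and make monic.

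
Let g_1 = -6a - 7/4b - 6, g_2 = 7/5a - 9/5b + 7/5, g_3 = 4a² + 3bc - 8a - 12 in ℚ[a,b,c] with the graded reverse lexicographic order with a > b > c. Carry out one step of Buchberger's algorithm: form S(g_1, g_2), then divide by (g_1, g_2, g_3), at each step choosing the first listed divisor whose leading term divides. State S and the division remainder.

S(g_1, g_2) = 265/168b; remainder on division = 265/168b.

lcm(LM(g_1), LM(g_2)) = a.
S = (lcm/LT(g_1))·g_1 − (lcm/LT(g_2))·g_2 = 265/168b.
Reduce S modulo (g_1, g_2, g_3) in that order:
  leading term b: no divisor's leading term divides it; move 265/168b to the remainder.
The remainder 265/168b is nonzero, so it would be added as the next basis element.
An S-polynomial is built so that the two leading terms cancel; whether anything survives reduction is exactly the Gröbner-basis criterion.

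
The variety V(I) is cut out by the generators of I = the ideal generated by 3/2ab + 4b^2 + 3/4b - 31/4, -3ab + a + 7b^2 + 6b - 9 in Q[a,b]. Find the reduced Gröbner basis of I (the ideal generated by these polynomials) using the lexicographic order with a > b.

f_1 = 3/2ab + 4b^2 + 3/4b - 31/4, LT = ab.
f_2 = -3ab + a + 7b^2 + 6b - 9, LT = ab.

S(f_1,f_2): lcm = ab. S = 1/3a + 5b^2 + 5/2b - 49/6.
  reduce S modulo (f_1, f_2):
  remainder 1/3a + 5b^2 + 5/2b - 49/6 ≠ 0; add g_3 = 1/3a + 5b^2 + 5/2b - 49/6 to the basis.

S(f_1,g_3): lcm = ab. S = -15b^3 - 29/6b^2 + 25b - 31/6.
  reduce S modulo (f_1, f_2, g_3):
  remainder -15b^3 - 29/6b^2 + 25b - 31/6 ≠ 0; add g_4 = -15b^3 - 29/6b^2 + 25b - 31/6 to the basis.

The other S-polynomials (S(f_2,g_3), S(f_1,g_4), S(f_2,g_4), S(g_3,g_4)) all reduce to 0 modulo the current basis, so we have a Gröbner basis.
Inter-reduce: drop elements whose leading term is divisible by another's, tail-reduce, and make monic.

G = {a + 15b^2 + 15/2b - 49/2, b^3 + 29/90b^2 - 5/3b + 31/90}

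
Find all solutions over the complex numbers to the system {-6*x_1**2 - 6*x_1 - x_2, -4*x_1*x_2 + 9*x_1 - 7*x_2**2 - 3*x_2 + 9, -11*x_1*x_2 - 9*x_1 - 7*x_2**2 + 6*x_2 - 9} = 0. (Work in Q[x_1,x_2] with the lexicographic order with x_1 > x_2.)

Compute a lex Gröbner basis by Buchberger's algorithm.
f_1 = -6*x_1**2 - 6*x_1 - x_2, LT = x_1**2.
f_2 = -4*x_1*x_2 + 9*x_1 - 7*x_2**2 - 3*x_2 + 9, LT = x_1*x_2.
f_3 = -11*x_1*x_2 - 9*x_1 - 7*x_2**2 + 6*x_2 - 9, LT = x_1*x_2.

S(f_1,f_2): lcm = x_1**2*x_2. S = 9/4*x_1**2 - 7/4*x_1*x_2**2 + 1/4*x_1*x_2 + 9/4*x_1 + 1/6*x_2**2.
  leading term x_1**2: subtract (-3/8)·f_1 from 9/4*x_1**2 - 7/4*x_1*x_2**2 + 1/4*x_1*x_2 + 9/4*x_1 + 1/6*x_2**2 → -7/4*x_1*x_2**2 + 1/4*x_1*x_2 + 1/6*x_2**2 - 3/8*x_2
  leading term x_1*x_2**2: subtract (7/16*x_2)·f_2 from -7/4*x_1*x_2**2 + 1/4*x_1*x_2 + 1/6*x_2**2 - 3/8*x_2 → -59/16*x_1*x_2 + 49/16*x_2**3 + 71/48*x_2**2 - 69/16*x_2
  leading term x_1*x_2: subtract (59/64)·f_2 from -59/16*x_1*x_2 + 49/16*x_2**3 + 71/48*x_2**2 - 69/16*x_2 → -531/64*x_1 + 49/16*x_2**3 + 1523/192*x_2**2 - 99/64*x_2 - 531/64
  leading term x_1: no divisor's leading term divides it; move -531/64*x_1 to the remainder.
  leading term x_2**3: no divisor's leading term divides it; move 49/16*x_2**3 to the remainder.
  leading term x_2**2: no divisor's leading term divides it; move 1523/192*x_2**2 to the remainder.
  leading term x_2: no divisor's leading term divides it; move -99/64*x_2 to the remainder.
  leading term 1: no divisor's leading term divides it; move -531/64 to the remainder.
  remainder -531/64*x_1 + 49/16*x_2**3 + 1523/192*x_2**2 - 99/64*x_2 - 531/64 ≠ 0; add h_4 = -531/64*x_1 + 49/16*x_2**3 + 1523/192*x_2**2 - 99/64*x_2 - 531/64 to the basis.

S(f_1,f_3): lcm = x_1**2*x_2. S = -9/11*x_1**2 - 7/11*x_1*x_2**2 + 17/11*x_1*x_2 - 9/11*x_1 + 1/6*x_2**2.
  leading term x_1**2: subtract (3/22)·f_1 from -9/11*x_1**2 - 7/11*x_1*x_2**2 + 17/11*x_1*x_2 - 9/11*x_1 + 1/6*x_2**2 → -7/11*x_1*x_2**2 + 17/11*x_1*x_2 + 1/6*x_2**2 + 3/22*x_2
  leading term x_1*x_2**2: subtract (7/44*x_2)·f_2 from -7/11*x_1*x_2**2 + 17/11*x_1*x_2 + 1/6*x_2**2 + 3/22*x_2 → 5/44*x_1*x_2 + 49/44*x_2**3 + 85/132*x_2**2 - 57/44*x_2
  leading term x_1*x_2: subtract (-5/176)·f_2 from 5/44*x_1*x_2 + 49/44*x_2**3 + 85/132*x_2**2 - 57/44*x_2 → 45/176*x_1 + 49/44*x_2**3 + 235/528*x_2**2 - 243/176*x_2 + 45/176
  leading term x_1: subtract (-20/649)·h_4 from 45/176*x_1 + 49/44*x_2**3 + 235/528*x_2**2 - 243/176*x_2 + 45/176 → 784/649*x_2**3 + 895/1298*x_2**2 - 927/649*x_2
  leading term x_2**3: no divisor's leading term divides it; move 784/649*x_2**3 to the remainder.
  leading term x_2**2: no divisor's leading term divides it; move 895/1298*x_2**2 to the remainder.
  leading term x_2: no divisor's leading term divides it; move -927/649*x_2 to the remainder.
  remainder 784/649*x_2**3 + 895/1298*x_2**2 - 927/649*x_2 ≠ 0; add h_5 = 784/649*x_2**3 + 895/1298*x_2**2 - 927/649*x_2 to the basis.

S(f_2,f_3): lcm = x_1*x_2. S = -135/44*x_1 + 49/44*x_2**2 + 57/44*x_2 - 135/44.
  leading term x_1: subtract (240/649)·h_4 from -135/44*x_1 + 49/44*x_2**2 + 57/44*x_2 - 135/44 → -735/649*x_2**3 - 1181/649*x_2**2 + 1212/649*x_2
  leading term x_2**3: subtract (-15/16)·h_5 from -735/649*x_2**3 - 1181/649*x_2**2 + 1212/649*x_2 → -413/352*x_2**2 + 93/176*x_2
  leading term x_2**2: no divisor's leading term divides it; move -413/352*x_2**2 to the remainder.
  leading term x_2: no divisor's leading term divides it; move 93/176*x_2 to the remainder.
  remainder -413/352*x_2**2 + 93/176*x_2 ≠ 0; add h_6 = -413/352*x_2**2 + 93/176*x_2 to the basis.

S(f_1,h_4): lcm = x_1**2. S = 196/531*x_1*x_2**3 + 1523/1593*x_1*x_2**2 - 11/59*x_1*x_2 + 1/6*x_2.
  leading term x_1*x_2**3: subtract (-49/531*x_2**2)·f_2 from 196/531*x_1*x_2**3 + 1523/1593*x_1*x_2**2 - 11/59*x_1*x_2 + 1/6*x_2 → 2846/1593*x_1*x_2**2 - 11/59*x_1*x_2 - 343/531*x_2**4 - 49/177*x_2**3 + 49/59*x_2**2 + 1/6*x_2
  leading term x_1*x_2**2: subtract (-1423/3186*x_2)·f_2 from 2846/1593*x_1*x_2**2 - 11/59*x_1*x_2 - 343/531*x_2**4 - 49/177*x_2**3 + 49/59*x_2**2 + 1/6*x_2 → 23/6*x_1*x_2 - 343/531*x_2**4 - 10843/3186*x_2**3 - 541/1062*x_2**2 + 247/59*x_2
  leading term x_1*x_2: subtract (-23/24)·f_2 from 23/6*x_1*x_2 - 343/531*x_2**4 - 10843/3186*x_2**3 - 541/1062*x_2**2 + 247/59*x_2 → 69/8*x_1 - 343/531*x_2**4 - 10843/3186*x_2**3 - 30661/4248*x_2**2 + 619/472*x_2 + 69/8
  leading term x_1: subtract (-184/177)·h_4 from 69/8*x_1 - 343/531*x_2**4 - 10843/3186*x_2**3 - 30661/4248*x_2**2 + 619/472*x_2 + 69/8 → -343/531*x_2**4 - 350/1593*x_2**3 + 182/177*x_2**2 - 35/118*x_2
  leading term x_2**4: subtract (-77/144*x_2)·h_5 from -343/531*x_2**4 - 350/1593*x_2**3 + 182/177*x_2**2 - 35/118*x_2 → 7595/50976*x_2**3 + 749/2832*x_2**2 - 35/118*x_2
  leading term x_2**3: subtract (1705/13824)·h_5 from 7595/50976*x_2**3 + 749/2832*x_2**2 - 35/118*x_2 → 4961/27648*x_2**2 - 185/1536*x_2
  leading term x_2**2: subtract (-54571/356832)·h_6 from 4961/27648*x_2**2 - 185/1536*x_2 → -2357/59472*x_2
  leading term x_2: no divisor's leading term divides it; move -2357/59472*x_2 to the remainder.
  remainder -2357/59472*x_2 ≠ 0; add h_7 = -2357/59472*x_2 to the basis.

The other S-polynomials (S(f_2,h_4), S(f_3,h_4), S(f_1,h_5), S(f_2,h_5), S(f_3,h_5), S(h_4,h_5), S(f_1,h_6), S(f_2,h_6), S(f_3,h_6), S(h_4,h_6), S(h_5,h_6), S(f_1,h_7), S(f_2,h_7), S(f_3,h_7), S(h_4,h_7), S(h_5,h_7), S(h_6,h_7)) all reduce to 0 modulo the current basis, so we have a Gröbner basis.
Inter-reduce: drop elements whose leading term is divisible by another's, tail-reduce, and make monic.
Reduced Gröbner basis: {x_1 + 1, x_2}.

A lex Gröbner basis eliminates variables successively. Here x_2 depends only on x_2, with roots {0}; lifting each root through the earlier basis elements recovers the full solutions.
  x_2 = 0: the earlier basis element becomes x_1 + 1 = 0, giving x_1 = -1 — point (-1, 0).

{(-1, 0)}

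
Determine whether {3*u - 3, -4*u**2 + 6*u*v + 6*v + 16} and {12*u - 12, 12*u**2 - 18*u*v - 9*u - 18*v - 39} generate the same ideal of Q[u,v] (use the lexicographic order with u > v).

Yes, the ideals are equal.

For a fixed monomial order, each ideal has a unique reduced Gröbner basis; comparing bases decides equality.
Buchberger on the first generating set:
f_1 = 3*u - 3, LT = u.
f_2 = -4*u**2 + 6*u*v + 6*v + 16, LT = u**2.

S(f_1,f_2): lcm = u**2. S = 3/2*u*v - u + 3/2*v + 4.
  leading term u*v: subtract (1/2*v)·f_1 from 3/2*u*v - u + 3/2*v + 4 → -u + 3*v + 4
  leading term u: subtract (-1/3)·f_1 from -u + 3*v + 4 → 3*v + 3
  leading term v: no divisor's leading term divides it; move 3*v to the remainder.
  leading term 1: no divisor's leading term divides it; move 3 to the remainder.
  remainder 3*v + 3 ≠ 0; add g_3 = 3*v + 3 to the basis.

S(f_1,g_3): leading monomials are coprime, so the S-polynomial reduces to 0 (Buchberger's first criterion).
S(f_2,g_3): leading monomials are coprime, so the S-polynomial reduces to 0 (Buchberger's first criterion).
Every S-polynomial of the final basis reduces to 0, so we have a Gröbner basis.
Inter-reduce: drop elements whose leading term is divisible by another's, tail-reduce, and make monic.
Reduced Gröbner basis: {u - 1, v + 1}.

Buchberger on the second generating set:
h_1 = 12*u - 12, LT = u.
h_2 = 12*u**2 - 18*u*v - 9*u - 18*v - 39, LT = u**2.

S(h_1,h_2): lcm = u**2. S = 3/2*u*v - 1/4*u + 3/2*v + 13/4.
  leading term u*v: subtract (1/8*v)·h_1 from 3/2*u*v - 1/4*u + 3/2*v + 13/4 → -1/4*u + 3*v + 13/4
  leading term u: subtract (-1/48)·h_1 from -1/4*u + 3*v + 13/4 → 3*v + 3
  leading term v: no divisor's leading term divides it; move 3*v to the remainder.
  leading term 1: no divisor's leading term divides it; move 3 to the remainder.
  remainder 3*v + 3 ≠ 0; add k_3 = 3*v + 3 to the basis.

S(h_1,k_3): leading monomials are coprime, so the S-polynomial reduces to 0 (Buchberger's first criterion).
S(h_2,k_3): leading monomials are coprime, so the S-polynomial reduces to 0 (Buchberger's first criterion).
Every S-polynomial of the final basis reduces to 0, so we have a Gröbner basis.
Inter-reduce: drop elements whose leading term is divisible by another's, tail-reduce, and make monic.
Reduced Gröbner basis: {u - 1, v + 1}.

These coincide, so the ideals are equal.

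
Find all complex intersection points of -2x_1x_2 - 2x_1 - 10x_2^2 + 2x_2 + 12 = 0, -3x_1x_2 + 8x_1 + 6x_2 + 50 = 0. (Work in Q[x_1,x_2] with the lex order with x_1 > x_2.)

{(-4, -1), (-8/3 + sqrt(794)*I/3, 26/15 - sqrt(794)*I/15), (-8/3 - sqrt(794)*I/3, 26/15 + sqrt(794)*I/15)}

Compute a lex Gröbner basis by Buchberger's algorithm.
f_1 = -2x_1x_2 - 2x_1 - 10x_2^2 + 2x_2 + 12, LT = x_1x_2.
f_2 = -3x_1x_2 + 8x_1 + 6x_2 + 50, LT = x_1x_2.

S(f_1,f_2): lcm = x_1x_2. S = 11/3x_1 + 5x_2^2 + x_2 + 32/3.
  leading term x_1: no divisor's leading term divides it; move 11/3x_1 to the remainder.
  leading term x_2^2: no divisor's leading term divides it; move 5x_2^2 to the remainder.
  leading term x_2: no divisor's leading term divides it; move x_2 to the remainder.
  leading term 1: no divisor's leading term divides it; move 32/3 to the remainder.
  remainder 11/3x_1 + 5x_2^2 + x_2 + 32/3 ≠ 0; add h_3 = 11/3x_1 + 5x_2^2 + x_2 + 32/3 to the basis.

S(f_1,h_3): lcm = x_1x_2. S = x_1 - 15/11x_2^3 + 52/11x_2^2 - 43/11x_2 - 6.
  leading term x_1: subtract (3/11)·h_3 from x_1 - 15/11x_2^3 + 52/11x_2^2 - 43/11x_2 - 6 → -15/11x_2^3 + 37/11x_2^2 - 46/11x_2 - 98/11
  leading term x_2^3: no divisor's leading term divides it; move -15/11x_2^3 to the remainder.
  leading term x_2^2: no divisor's leading term divides it; move 37/11x_2^2 to the remainder.
  leading term x_2: no divisor's leading term divides it; move -46/11x_2 to the remainder.
  leading term 1: no divisor's leading term divides it; move -98/11 to the remainder.
  remainder -15/11x_2^3 + 37/11x_2^2 - 46/11x_2 - 98/11 ≠ 0; add h_4 = -15/11x_2^3 + 37/11x_2^2 - 46/11x_2 - 98/11 to the basis.

The other S-polynomials (S(f_2,h_3), S(f_1,h_4), S(f_2,h_4), S(h_3,h_4)) all reduce to 0 modulo the current basis, so we have a Gröbner basis.
Inter-reduce: drop elements whose leading term is divisible by another's, tail-reduce, and make monic.
Reduced Gröbner basis: {x_1 + 15/11x_2^2 + 3/11x_2 + 32/11, x_2^3 - 37/15x_2^2 + 46/15x_2 + 98/15}.

From the last basis element, x_2^3 - 37/15x_2^2 + 46/15x_2 + 98/15 = 0, so x_2 takes values in {-1, 26/15 - sqrt(794)*I/15, 26/15 + sqrt(794)*I/15}. Each choice, substituted upward through the basis, yields the corresponding point(s) of the solution set.
  x_2 = -1: the earlier basis element becomes x_1 + 4 = 0, giving x_1 = -4 — point (-4, -1).
  x_2 = 26/15 - sqrt(794)*I/15: the earlier basis element becomes x_1 + 8/3 - sqrt(794)*I/3 = 0, giving x_1 = -8/3 + sqrt(794)*I/3 — point (-8/3 + sqrt(794)*I/3, 26/15 - sqrt(794)*I/15).
  x_2 = 26/15 + sqrt(794)*I/15: the earlier basis element becomes x_1 + 8/3 + sqrt(794)*I/3 = 0, giving x_1 = -8/3 - sqrt(794)*I/3 — point (-8/3 - sqrt(794)*I/3, 26/15 + sqrt(794)*I/15).
Each listed point satisfies every original equation (direct substitution).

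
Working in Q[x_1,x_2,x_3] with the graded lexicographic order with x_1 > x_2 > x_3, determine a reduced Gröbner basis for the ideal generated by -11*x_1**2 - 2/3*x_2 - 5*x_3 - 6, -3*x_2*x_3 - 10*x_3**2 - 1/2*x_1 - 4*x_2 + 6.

G = {x_1**2 + 2/33*x_2 + 5/11*x_3 + 6/11, x_2*x_3 + 10/3*x_3**2 + 1/6*x_1 + 4/3*x_2 - 2}

f_1 = -11*x_1**2 - 2/3*x_2 - 5*x_3 - 6, LT = x_1**2.
f_2 = -3*x_2*x_3 - 10*x_3**2 - 1/2*x_1 - 4*x_2 + 6, LT = x_2*x_3.

The S-polynomials (S(f_1,f_2)) all reduce to 0 modulo the current basis, so we have a Gröbner basis.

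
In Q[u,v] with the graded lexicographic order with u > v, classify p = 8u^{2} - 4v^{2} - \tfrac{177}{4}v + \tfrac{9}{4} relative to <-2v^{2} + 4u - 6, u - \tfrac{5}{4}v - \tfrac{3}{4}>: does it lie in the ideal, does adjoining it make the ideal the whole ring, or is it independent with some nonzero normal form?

Adjoining 8u^{2} - 4v^{2} - \tfrac{177}{4}v + \tfrac{9}{4} makes the ideal the whole ring: the system is inconsistent.

First compute the reduced Gröbner basis of I by Buchberger's algorithm.
f_1 = -2v^{2} + 4u - 6, LT = v^{2}.
f_2 = u - \tfrac{5}{4}v - \tfrac{3}{4}, LT = u.

The S-polynomials (S(f_1,f_2)) all reduce to 0 modulo the current basis, so we have a Gröbner basis.
Inter-reduce: drop elements whose leading term is divisible by another's, tail-reduce, and make monic.
Reduced Gröbner basis: {v^{2} - \tfrac{5}{2}v + \tfrac{3}{2}, u - \tfrac{5}{4}v - \tfrac{3}{4}}.
Label its elements g_1 = v^{2} - \tfrac{5}{2}v + \tfrac{3}{2}, g_2 = u - \tfrac{5}{4}v - \tfrac{3}{4}.

Reduce p = 8u^{2} - 4v^{2} - \tfrac{177}{4}v + \tfrac{9}{4} modulo G:
  leading term u^{2}: subtract (8u)·g_2 from 8u^{2} - 4v^{2} - \tfrac{177}{4}v + \tfrac{9}{4} → 10uv - 4v^{2} + 6u - \tfrac{177}{4}v + \tfrac{9}{4}
  leading term uv: subtract (10v)·g_2 from 10uv - 4v^{2} + 6u - \tfrac{177}{4}v + \tfrac{9}{4} → \tfrac{17}{2}v^{2} + 6u - \tfrac{147}{4}v + \tfrac{9}{4}
  leading term v^{2}: subtract (\tfrac{17}{2})·g_1 from \tfrac{17}{2}v^{2} + 6u - \tfrac{147}{4}v + \tfrac{9}{4} → 6u - \tfrac{31}{2}v - \tfrac{21}{2}
  leading term u: subtract (6)·g_2 from 6u - \tfrac{31}{2}v - \tfrac{21}{2} → -8v - 6
  leading term v: no divisor's leading term divides it; move -8v to the remainder.
  leading term 1: no divisor's leading term divides it; move -6 to the remainder.
  normal form = -8v - 6.
The normal form is nonzero, so p ∉ I. Since p minus its normal form lies in I, I + (p) = I + (r) where r = -8v - 6; decide whether this ideal is the whole ring.
Run Buchberger on G together with r (pairs among the g_i already reduce to 0 since G is a Gröbner basis):
g_1 = v^{2} - \tfrac{5}{2}v + \tfrac{3}{2}, LT = v^{2}.
g_2 = u - \tfrac{5}{4}v - \tfrac{3}{4}, LT = u.
r = -8v - 6, LT = v.

S(g_1,r): lcm = v^{2}. S = -\tfrac{13}{4}v + \tfrac{3}{2}.
  leading term v: subtract (\tfrac{13}{32})·r from -\tfrac{13}{4}v + \tfrac{3}{2} → \tfrac{63}{16}
  leading term 1: no divisor's leading term divides it; move \tfrac{63}{16} to the remainder.
  remainder \tfrac{63}{16} ≠ 0; add m_4 = \tfrac{63}{16} to the basis.

The other S-polynomials (S(g_1,g_2), S(g_2,r), S(g_1,m_4), S(g_2,m_4), S(r,m_4)) all reduce to 0 modulo the current basis, so we have a Gröbner basis.
Inter-reduce: drop elements whose leading term is divisible by another's, tail-reduce, and make monic.
Reduced Gröbner basis: {1}.
The reduced Gröbner basis of I + (p) is {1}: the ideal is the whole ring, so the enlarged system has no common solution — adjoining p is inconsistent.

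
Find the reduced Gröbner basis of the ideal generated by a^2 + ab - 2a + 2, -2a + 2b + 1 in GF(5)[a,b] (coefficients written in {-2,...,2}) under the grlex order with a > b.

Buchberger's algorithm terminates because the ascending chain of leading-term ideals stabilizes.

f_1 = a^2 + ab - 2a + 2, LT = a^2.
f_2 = -2a + 2b + 1, LT = a.

S(f_1,f_2): lcm = a^2. S = 2ab + a + 2.
  reduce S modulo (f_1, f_2):
  remainder 2b^2 + 2b ≠ 0; add g_3 = 2b^2 + 2b to the basis.

The other S-polynomials (S(f_1,g_3), S(f_2,g_3)) all reduce to 0 modulo the current basis, so we have a Gröbner basis.
Inter-reduce: drop elements whose leading term is divisible by another's, tail-reduce, and make monic.

G = {b^2 + b, a - b + 2}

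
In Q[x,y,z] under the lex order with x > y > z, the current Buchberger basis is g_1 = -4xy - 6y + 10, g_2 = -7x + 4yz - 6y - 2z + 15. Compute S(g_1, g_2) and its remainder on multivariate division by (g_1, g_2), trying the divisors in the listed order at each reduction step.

lcm(LM(g_1), LM(g_2)) = xy.
S = (lcm/LT(g_1))·g_1 − (lcm/LT(g_2))·g_2 = 4/7y^2z - 6/7y^2 - 2/7yz + 51/14y - 5/2.
Reduce S modulo (g_1, g_2) in that order:
  leading term y^2z: no divisor's leading term divides it; move 4/7y^2z to the remainder.
  leading term y^2: no divisor's leading term divides it; move -6/7y^2 to the remainder.
  leading term yz: no divisor's leading term divides it; move -2/7yz to the remainder.
  leading term y: no divisor's leading term divides it; move 51/14y to the remainder.
  leading term 1: no divisor's leading term divides it; move -5/2 to the remainder.
The remainder 4/7y^2z - 6/7y^2 - 2/7yz + 51/14y - 5/2 is nonzero, so it would be added as the next basis element.

S(g_1, g_2) = 4/7y^2z - 6/7y^2 - 2/7yz + 51/14y - 5/2; remainder on division = 4/7y^2z - 6/7y^2 - 2/7yz + 51/14y - 5/2.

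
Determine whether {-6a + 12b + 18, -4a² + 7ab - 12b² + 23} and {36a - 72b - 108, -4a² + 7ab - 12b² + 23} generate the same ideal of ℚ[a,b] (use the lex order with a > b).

Two ideals are equal iff their reduced Gröbner bases coincide (the reduced basis is unique for a fixed ordering).
Buchberger on the first generating set:
f_1 = -6a + 12b + 18, LT = a.
f_2 = -4a² + 7ab - 12b² + 23, LT = a².

S(f_1,f_2): lcm = a². S = -¼ab - 3a - 3b² + 23/4.
  leading term ab: subtract (1/24b)·f_1 from -¼ab - 3a - 3b² + 23/4 → -3a - 7/2b² - ¾b + 23/4
  leading term a: subtract (½)·f_1 from -3a - 7/2b² - ¾b + 23/4 → -7/2b² - 27/4b - 13/4
  leading term b²: no divisor's leading term divides it; move -7/2b² to the remainder.
  leading term b: no divisor's leading term divides it; move -27/4b to the remainder.
  leading term 1: no divisor's leading term divides it; move -13/4 to the remainder.
  remainder -7/2b² - 27/4b - 13/4 ≠ 0; add g_3 = -7/2b² - 27/4b - 13/4 to the basis.

S(f_1,g_3): leading monomials are coprime, so the S-polynomial reduces to 0 (Buchberger's first criterion).
S(f_2,g_3): leading monomials are coprime, so the S-polynomial reduces to 0 (Buchberger's first criterion).
Every S-polynomial of the final basis reduces to 0, so we have a Gröbner basis.
Inter-reduce: drop elements whose leading term is divisible by another's, tail-reduce, and make monic.
Reduced Gröbner basis: {a - 2b - 3, b² + 27/14b + 13/14}.

Buchberger on the second generating set:
h_1 = 36a - 72b - 108, LT = a.
h_2 = -4a² + 7ab - 12b² + 23, LT = a².

S(h_1,h_2): lcm = a². S = -¼ab - 3a - 3b² + 23/4.
  leading term ab: subtract (-1/144b)·h_1 from -¼ab - 3a - 3b² + 23/4 → -3a - 7/2b² - ¾b + 23/4
  leading term a: subtract (-1/12)·h_1 from -3a - 7/2b² - ¾b + 23/4 → -7/2b² - 27/4b - 13/4
  leading term b²: no divisor's leading term divides it; move -7/2b² to the remainder.
  leading term b: no divisor's leading term divides it; move -27/4b to the remainder.
  leading term 1: no divisor's leading term divides it; move -13/4 to the remainder.
  remainder -7/2b² - 27/4b - 13/4 ≠ 0; add k_3 = -7/2b² - 27/4b - 13/4 to the basis.

S(h_1,k_3): leading monomials are coprime, so the S-polynomial reduces to 0 (Buchberger's first criterion).
S(h_2,k_3): leading monomials are coprime, so the S-polynomial reduces to 0 (Buchberger's first criterion).
Every S-polynomial of the final basis reduces to 0, so we have a Gröbner basis.
Inter-reduce: drop elements whose leading term is divisible by another's, tail-reduce, and make monic.
Reduced Gröbner basis: {a - 2b - 3, b² + 27/14b + 13/14}.

Same reduced basis, so the two generating sets span the same ideal.
The same test decides containment: I ⊆ J iff every generator of I reduces to 0 modulo a Gröbner basis of J.

Yes, the ideals are equal.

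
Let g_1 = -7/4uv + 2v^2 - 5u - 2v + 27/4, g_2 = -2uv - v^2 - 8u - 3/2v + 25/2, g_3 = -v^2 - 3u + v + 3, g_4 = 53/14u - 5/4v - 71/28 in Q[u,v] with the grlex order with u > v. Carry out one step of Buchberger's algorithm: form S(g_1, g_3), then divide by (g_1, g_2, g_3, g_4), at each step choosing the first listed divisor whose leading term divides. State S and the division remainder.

lcm(LM(g_1), LM(g_3)) = uv^2.
S = (lcm/LT(g_1))·g_1 − (lcm/LT(g_3))·g_3 = -8/7v^3 - 3u^2 + 27/7uv + 8/7v^2 + 3u - 27/7v.
Reduce S modulo (g_1, g_2, g_3, g_4) in that order:
  leading term v^3: subtract (8/7v)·g_3 from -8/7v^3 - 3u^2 + 27/7uv + 8/7v^2 + 3u - 27/7v → -3u^2 + 51/7uv + 3u - 51/7v
  leading term u^2: subtract (-42/53u)·g_4 from -3u^2 + 51/7uv + 3u - 51/7v → 4671/742uv + 105/106u - 51/7v
  leading term uv: subtract (-9342/2597)·g_1 from 4671/742uv + 105/106u - 51/7v → 18684/2597v^2 - 88275/5194u - 37605/2597v + 126117/5194
  leading term v^2: subtract (-18684/2597)·g_3 from 18684/2597v^2 - 88275/5194u - 37605/2597v + 126117/5194 → -200379/5194u - 51/7v + 238221/5194
  leading term u: subtract (-200379/19663)·g_4 from -200379/5194u - 51/7v + 238221/5194 → -1574931/78652v + 1574931/78652
  leading term v: no divisor's leading term divides it; move -1574931/78652v to the remainder.
  leading term 1: no divisor's leading term divides it; move 1574931/78652 to the remainder.
The remainder -1574931/78652v + 1574931/78652 is nonzero, so it would be added as the next basis element.

S(g_1, g_3) = -8/7v^3 - 3u^2 + 27/7uv + 8/7v^2 + 3u - 27/7v; remainder on division = -1574931/78652v + 1574931/78652.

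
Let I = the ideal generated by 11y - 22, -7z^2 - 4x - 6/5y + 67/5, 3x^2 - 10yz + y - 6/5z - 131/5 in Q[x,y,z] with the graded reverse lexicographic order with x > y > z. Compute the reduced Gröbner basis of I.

Buchberger's algorithm terminates because the ascending chain of leading-term ideals stabilizes.

f_1 = 11y - 22, LT = y.
f_2 = -7z^2 - 4x - 6/5y + 67/5, LT = z^2.
f_3 = 3x^2 - 10yz + y - 6/5z - 131/5, LT = x^2.

The S-polynomials (S(f_1,f_2), S(f_1,f_3), S(f_2,f_3)) all reduce to 0 modulo the current basis, so we have a Gröbner basis.

G = {x^2 - 106/15z - 121/15, z^2 + 4/7x - 11/7, y - 2}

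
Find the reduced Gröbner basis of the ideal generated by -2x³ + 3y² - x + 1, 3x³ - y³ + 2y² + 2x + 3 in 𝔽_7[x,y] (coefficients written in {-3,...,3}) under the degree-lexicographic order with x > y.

G = {x³ + 2y² - 3x + 3, y³ - 3y² + 3x - 1}

f_1 = -2x³ + 3y² - x + 1, LT = x³.
f_2 = 3x³ - y³ + 2y² + 2x + 3, LT = x³.

S(f_1,f_2): lcm = x³. S = -2y³ - y² + x + 2.
  reduce S modulo (f_1, f_2):
  remainder -2y³ - y² + x + 2 ≠ 0; add g_3 = -2y³ - y² + x + 2 to the basis.

The other S-polynomials (S(f_1,g_3), S(f_2,g_3)) all reduce to 0 modulo the current basis, so we have a Gröbner basis.
Inter-reduce: drop elements whose leading term is divisible by another's, tail-reduce, and make monic.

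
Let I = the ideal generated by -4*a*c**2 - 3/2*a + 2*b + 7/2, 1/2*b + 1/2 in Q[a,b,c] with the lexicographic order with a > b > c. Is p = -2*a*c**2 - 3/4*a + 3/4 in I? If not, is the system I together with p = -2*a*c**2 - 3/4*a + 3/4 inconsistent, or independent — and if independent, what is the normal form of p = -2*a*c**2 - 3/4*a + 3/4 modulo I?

-2*a*c**2 - 3/4*a + 3/4 lies in I (it reduces to 0).

First compute the reduced Gröbner basis of I by Buchberger's algorithm.
f_1 = -4*a*c**2 - 3/2*a + 2*b + 7/2, LT = a*c**2.
f_2 = 1/2*b + 1/2, LT = b.

The S-polynomials (S(f_1,f_2)) all reduce to 0 modulo the current basis, so we have a Gröbner basis.
Inter-reduce: drop elements whose leading term is divisible by another's, tail-reduce, and make monic.
Reduced Gröbner basis: {a*c**2 + 3/8*a - 3/8, b + 1}.
Label its elements g_1 = a*c**2 + 3/8*a - 3/8, g_2 = b + 1.

Reduce p = -2*a*c**2 - 3/4*a + 3/4 modulo G:
  leading term a*c**2: subtract (-2)·g_1 from -2*a*c**2 - 3/4*a + 3/4 → 0
  normal form = 0.
Since the normal form is 0, p ∈ I.

The remainder on division by a Gröbner basis is unique — it is the normal form.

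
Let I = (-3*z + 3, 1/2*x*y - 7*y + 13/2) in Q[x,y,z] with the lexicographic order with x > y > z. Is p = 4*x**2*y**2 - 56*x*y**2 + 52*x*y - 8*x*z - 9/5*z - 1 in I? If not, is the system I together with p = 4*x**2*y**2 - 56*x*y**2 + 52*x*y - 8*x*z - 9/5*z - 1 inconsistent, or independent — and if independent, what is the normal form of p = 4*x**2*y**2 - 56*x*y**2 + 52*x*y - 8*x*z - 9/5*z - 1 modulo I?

First compute the reduced Gröbner basis of I by Buchberger's algorithm.
f_1 = -3*z + 3, LT = z.
f_2 = 1/2*x*y - 7*y + 13/2, LT = x*y.

The S-polynomials (S(f_1,f_2)) all reduce to 0 modulo the current basis, so we have a Gröbner basis.
Inter-reduce: drop elements whose leading term is divisible by another's, tail-reduce, and make monic.
Reduced Gröbner basis: {x*y - 14*y + 13, z - 1}.
Label its elements g_1 = x*y - 14*y + 13, g_2 = z - 1.

Reduce p = 4*x**2*y**2 - 56*x*y**2 + 52*x*y - 8*x*z - 9/5*z - 1 modulo G:
  leading term x**2*y**2: subtract (4*x*y)·g_1 from 4*x**2*y**2 - 56*x*y**2 + 52*x*y - 8*x*z - 9/5*z - 1 → -8*x*z - 9/5*z - 1
  leading term x*z: subtract (-8*x)·g_2 from -8*x*z - 9/5*z - 1 → -8*x - 9/5*z - 1
  leading term x: no divisor's leading term divides it; move -8*x to the remainder.
  leading term z: subtract (-9/5)·g_2 from -9/5*z - 1 → -14/5
  leading term 1: no divisor's leading term divides it; move -14/5 to the remainder.
  normal form = -8*x - 14/5.
The normal form is nonzero, so p ∉ I. Since p minus its normal form lies in I, I + (p) = I + (r) where r = -8*x - 14/5; decide whether this ideal is the whole ring.
Run Buchberger on G together with r (pairs among the g_i already reduce to 0 since G is a Gröbner basis):
g_1 = x*y - 14*y + 13, LT = x*y.
g_2 = z - 1, LT = z.
r = -8*x - 14/5, LT = x.

S(g_1,r): lcm = x*y. S = -287/20*y + 13.
  leading term y: no divisor's leading term divides it; move -287/20*y to the remainder.
  leading term 1: no divisor's leading term divides it; move 13 to the remainder.
  remainder -287/20*y + 13 ≠ 0; add m_4 = -287/20*y + 13 to the basis.

The other S-polynomials (S(g_1,g_2), S(g_2,r), S(g_1,m_4), S(g_2,m_4), S(r,m_4)) all reduce to 0 modulo the current basis, so we have a Gröbner basis.
Inter-reduce: drop elements whose leading term is divisible by another's, tail-reduce, and make monic.
Reduced Gröbner basis: {x + 7/20, y - 260/287, z - 1}.
The reduced Gröbner basis of I + (p) is {x + 7/20, y - 260/287, z - 1} ≠ {1}, a proper ideal, so the enlarged system stays consistent: p is independent of I, with normal form -8*x - 14/5.

The remainder on division by a Gröbner basis is unique — it is the normal form.

4*x**2*y**2 - 56*x*y**2 + 52*x*y - 8*x*z - 9/5*z - 1 is independent of I; its normal form modulo I is -8*x - 14/5.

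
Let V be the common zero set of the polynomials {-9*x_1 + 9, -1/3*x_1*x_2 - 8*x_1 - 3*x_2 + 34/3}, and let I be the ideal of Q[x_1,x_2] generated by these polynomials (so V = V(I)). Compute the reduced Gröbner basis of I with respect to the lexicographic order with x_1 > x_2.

G = {x_1 - 1, x_2 - 1}

f_1 = -9*x_1 + 9, LT = x_1.
f_2 = -1/3*x_1*x_2 - 8*x_1 - 3*x_2 + 34/3, LT = x_1*x_2.

S(f_1,f_2): lcm = x_1*x_2. S = -24*x_1 - 10*x_2 + 34.
  leading term x_1: subtract (8/3)·f_1 from -24*x_1 - 10*x_2 + 34 → -10*x_2 + 10
  leading term x_2: no divisor's leading term divides it; move -10*x_2 to the remainder.
  leading term 1: no divisor's leading term divides it; move 10 to the remainder.
  remainder -10*x_2 + 10 ≠ 0; add g_3 = -10*x_2 + 10 to the basis.

The other S-polynomials (S(f_1,g_3), S(f_2,g_3)) all reduce to 0 modulo the current basis, so we have a Gröbner basis.
Inter-reduce: drop elements whose leading term is divisible by another's, tail-reduce, and make monic.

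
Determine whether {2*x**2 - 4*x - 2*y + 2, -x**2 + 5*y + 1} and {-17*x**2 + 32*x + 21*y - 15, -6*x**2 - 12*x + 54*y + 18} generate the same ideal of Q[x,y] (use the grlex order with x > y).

Yes, the ideals are equal.

For a fixed monomial order, each ideal has a unique reduced Gröbner basis; comparing bases decides equality.
Buchberger on the first generating set:
f_1 = 2*x**2 - 4*x - 2*y + 2, LT = x**2.
f_2 = -x**2 + 5*y + 1, LT = x**2.

S(f_1,f_2): lcm = x**2. S = -2*x + 4*y + 2.
  leading term x: no divisor's leading term divides it; move -2*x to the remainder.
  leading term y: no divisor's leading term divides it; move 4*y to the remainder.
  leading term 1: no divisor's leading term divides it; move 2 to the remainder.
  remainder -2*x + 4*y + 2 ≠ 0; add g_3 = -2*x + 4*y + 2 to the basis.

S(f_1,g_3): lcm = x**2. S = 2*x*y - x - y + 1.
  leading term x*y: subtract (-y)·g_3 from 2*x*y - x - y + 1 → 4*y**2 - x + y + 1
  leading term y**2: no divisor's leading term divides it; move 4*y**2 to the remainder.
  leading term x: subtract (1/2)·g_3 from -x + y + 1 → -y
  leading term y: no divisor's leading term divides it; move -y to the remainder.
  remainder 4*y**2 - y ≠ 0; add g_4 = 4*y**2 - y to the basis.

The other S-polynomials (S(f_2,g_3), S(f_1,g_4), S(f_2,g_4), S(g_3,g_4)) all reduce to 0 modulo the current basis, so we have a Gröbner basis.
Inter-reduce: drop elements whose leading term is divisible by another's, tail-reduce, and make monic.
Reduced Gröbner basis: {y**2 - 1/4*y, x - 2*y - 1}.

Buchberger on the second generating set:
h_1 = -17*x**2 + 32*x + 21*y - 15, LT = x**2.
h_2 = -6*x**2 - 12*x + 54*y + 18, LT = x**2.

S(h_1,h_2): lcm = x**2. S = -66/17*x + 132/17*y + 66/17.
  leading term x: no divisor's leading term divides it; move -66/17*x to the remainder.
  leading term y: no divisor's leading term divides it; move 132/17*y to the remainder.
  leading term 1: no divisor's leading term divides it; move 66/17 to the remainder.
  remainder -66/17*x + 132/17*y + 66/17 ≠ 0; add k_3 = -66/17*x + 132/17*y + 66/17 to the basis.

S(h_1,k_3): lcm = x**2. S = 2*x*y - 15/17*x - 21/17*y + 15/17.
  leading term x*y: subtract (-17/33*y)·k_3 from 2*x*y - 15/17*x - 21/17*y + 15/17 → 4*y**2 - 15/17*x + 13/17*y + 15/17
  leading term y**2: no divisor's leading term divides it; move 4*y**2 to the remainder.
  leading term x: subtract (5/22)·k_3 from -15/17*x + 13/17*y + 15/17 → -y
  leading term y: no divisor's leading term divides it; move -y to the remainder.
  remainder 4*y**2 - y ≠ 0; add k_4 = 4*y**2 - y to the basis.

The other S-polynomials (S(h_2,k_3), S(h_1,k_4), S(h_2,k_4), S(k_3,k_4)) all reduce to 0 modulo the current basis, so we have a Gröbner basis.
Inter-reduce: drop elements whose leading term is divisible by another's, tail-reduce, and make monic.
Reduced Gröbner basis: {y**2 - 1/4*y, x - 2*y - 1}.

The two bases agree; hence the ideals are identical.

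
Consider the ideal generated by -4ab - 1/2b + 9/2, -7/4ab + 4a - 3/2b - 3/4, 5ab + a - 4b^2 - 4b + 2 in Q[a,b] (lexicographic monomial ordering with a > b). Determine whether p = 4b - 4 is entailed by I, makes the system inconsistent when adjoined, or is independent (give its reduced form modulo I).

First compute the reduced Gröbner basis of I by Buchberger's algorithm.
f_1 = -4ab - 1/2b + 9/2, LT = ab.
f_2 = -7/4ab + 4a - 3/2b - 3/4, LT = ab.
f_3 = 5ab + a - 4b^2 - 4b + 2, LT = ab.

S(f_1,f_2): lcm = ab. S = 16/7a - 41/56b - 87/56.
  reduce S modulo (f_1, f_2, f_3):
  remainder 16/7a - 41/56b - 87/56 ≠ 0; add h_4 = 16/7a - 41/56b - 87/56 to the basis.

S(f_1,f_3): lcm = ab. S = -1/5a + 4/5b^2 + 37/40b - 61/40.
  reduce S modulo (f_1, f_2, f_3, h_4):
  remainder 4/5b^2 + 551/640b - 1063/640 ≠ 0; add h_5 = 4/5b^2 + 551/640b - 1063/640 to the basis.

S(f_1,h_4): lcm = ab. S = 41/128b^2 + 103/128b - 9/8.
  reduce S modulo (f_1, f_2, f_3, h_4, h_5):
  remainder 30145/65536b - 30145/65536 ≠ 0; add h_6 = 30145/65536b - 30145/65536 to the basis.

The other S-polynomials (S(f_2,f_3), S(f_2,h_4), S(f_3,h_4), S(f_1,h_5), S(f_2,h_5), S(f_3,h_5), S(h_4,h_5), S(f_1,h_6), S(f_2,h_6), S(f_3,h_6), S(h_4,h_6), S(h_5,h_6)) all reduce to 0 modulo the current basis, so we have a Gröbner basis.
Inter-reduce: drop elements whose leading term is divisible by another's, tail-reduce, and make monic.
Reduced Gröbner basis: {a - 1, b - 1}.
Label its elements g_1 = a - 1, g_2 = b - 1.

Reduce p = 4b - 4 modulo G:
  leading term b: subtract (4)·g_2 from 4b - 4 → 0
  normal form = 0.
Since the normal form is 0, p ∈ I.

Ideal membership is decidable via reduction modulo a Gröbner basis.

4b - 4 lies in I (it reduces to 0).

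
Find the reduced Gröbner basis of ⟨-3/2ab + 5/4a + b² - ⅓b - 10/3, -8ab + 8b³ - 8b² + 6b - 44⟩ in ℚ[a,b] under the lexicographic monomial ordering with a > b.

This is the nonlinear analogue of row-reducing a linear system.

f_1 = -3/2ab + 5/4a + b² - ⅓b - 10/3, LT = ab.
f_2 = -8ab + 8b³ - 8b² + 6b - 44, LT = ab.

S(f_1,f_2): lcm = ab. S = -⅚a + b³ - 5/3b² + 35/36b - 59/18.
  leading term a: no divisor's leading term divides it; move -⅚a to the remainder.
  leading term b³: no divisor's leading term divides it; move b³ to the remainder.
  leading term b²: no divisor's leading term divides it; move -5/3b² to the remainder.
  leading term b: no divisor's leading term divides it; move 35/36b to the remainder.
  leading term 1: no divisor's leading term divides it; move -59/18 to the remainder.
  remainder -⅚a + b³ - 5/3b² + 35/36b - 59/18 ≠ 0; add g_3 = -⅚a + b³ - 5/3b² + 35/36b - 59/18 to the basis.

S(f_1,g_3): lcm = ab. S = -⅚a + 6/5b⁴ - 2b³ + ½b² - 167/45b + 20/9.
  leading term a: subtract (1)·g_3 from -⅚a + 6/5b⁴ - 2b³ + ½b² - 167/45b + 20/9 → 6/5b⁴ - 3b³ + 13/6b² - 281/60b + 11/2
  leading term b⁴: no divisor's leading term divides it; move 6/5b⁴ to the remainder.
  leading term b³: no divisor's leading term divides it; move -3b³ to the remainder.
  leading term b²: no divisor's leading term divides it; move 13/6b² to the remainder.
  leading term b: no divisor's leading term divides it; move -281/60b to the remainder.
  leading term 1: no divisor's leading term divides it; move 11/2 to the remainder.
  remainder 6/5b⁴ - 3b³ + 13/6b² - 281/60b + 11/2 ≠ 0; add g_4 = 6/5b⁴ - 3b³ + 13/6b² - 281/60b + 11/2 to the basis.

S(f_2,g_3): lcm = ab. S = 6/5b⁴ - 3b³ + 13/6b² - 281/60b + 11/2.
  leading term b⁴: subtract (1)·g_4 from 6/5b⁴ - 3b³ + 13/6b² - 281/60b + 11/2 → 0
  remainder 0.

S(f_1,g_4): lcm = ab⁴. S = 5/3ab³ - 65/36ab² + 281/72ab - 55/12a - ⅔b⁵ + 2/9b⁴ + 20/9b³.
  leading term ab³: subtract (-10/9b²)·f_1 from 5/3ab³ - 65/36ab² + 281/72ab - 55/12a - ⅔b⁵ + 2/9b⁴ + 20/9b³ → -5/12ab² + 281/72ab - 55/12a - ⅔b⁵ + 4/3b⁴ + 50/27b³ - 100/27b²
  leading term ab²: subtract (5/18b)·f_1 from -5/12ab² + 281/72ab - 55/12a - ⅔b⁵ + 4/3b⁴ + 50/27b³ - 100/27b² → 32/9ab - 55/12a - ⅔b⁵ + 4/3b⁴ + 85/54b³ - 65/18b² + 25/27b
  leading term ab: subtract (-64/27)·f_1 from 32/9ab - 55/12a - ⅔b⁵ + 4/3b⁴ + 85/54b³ - 65/18b² + 25/27b → -175/108a - ⅔b⁵ + 4/3b⁴ + 85/54b³ - 67/54b² + 11/81b - 640/81
  leading term a: subtract (35/18)·g_3 from -175/108a - ⅔b⁵ + 4/3b⁴ + 85/54b³ - 67/54b² + 11/81b - 640/81 → -⅔b⁵ + 4/3b⁴ - 10/27b³ + 2b² - 379/216b - 55/36
  leading term b⁵: subtract (-5/9b)·g_4 from -⅔b⁵ + 4/3b⁴ - 10/27b³ + 2b² - 379/216b - 55/36 → -⅓b⁴ + ⅚b³ - 65/108b² + 281/216b - 55/36
  leading term b⁴: subtract (-5/18)·g_4 from -⅓b⁴ + ⅚b³ - 65/108b² + 281/216b - 55/36 → 0
  remainder 0.

S(f_2,g_4): lcm = ab⁴. S = 5/2ab³ - 65/36ab² + 281/72ab - 55/12a - b⁶ + b⁵ - ¾b⁴ + 11/2b³.
  leading term ab³: subtract (-5/3b²)·f_1 from 5/2ab³ - 65/36ab² + 281/72ab - 55/12a - b⁶ + b⁵ - ¾b⁴ + 11/2b³ → 5/18ab² + 281/72ab - 55/12a - b⁶ + b⁵ + 11/12b⁴ + 89/18b³ - 50/9b²
  leading term ab²: subtract (-5/27b)·f_1 from 5/18ab² + 281/72ab - 55/12a - b⁶ + b⁵ + 11/12b⁴ + 89/18b³ - 50/9b² → 893/216ab - 55/12a - b⁶ + b⁵ + 11/12b⁴ + 277/54b³ - 455/81b² - 50/81b
  leading term ab: subtract (-893/324)·f_1 from 893/216ab - 55/12a - b⁶ + b⁵ + 11/12b⁴ + 277/54b³ - 455/81b² - 50/81b → -1475/1296a - b⁶ + b⁵ + 11/12b⁴ + 277/54b³ - 103/36b² - 1493/972b - 4465/486
  leading term a: subtract (295/216)·g_3 from -1475/1296a - b⁶ + b⁵ + 11/12b⁴ + 277/54b³ - 103/36b² - 1493/972b - 4465/486 → -b⁶ + b⁵ + 11/12b⁴ + 271/72b³ - 379/648b² - 7423/2592b - 2035/432
  leading term b⁶: subtract (-⅚b²)·g_4 from -b⁶ + b⁵ + 11/12b⁴ + 271/72b³ - 379/648b² - 7423/2592b - 2035/432 → -3/2b⁵ + 49/18b⁴ - 5/36b³ + 2591/648b² - 7423/2592b - 2035/432
  leading term b⁵: subtract (-5/4b)·g_4 from -3/2b⁵ + 49/18b⁴ - 5/36b³ + 2591/648b² - 7423/2592b - 2035/432 → -37/36b⁴ + 185/72b³ - 2405/1296b² + 10397/2592b - 2035/432
  leading term b⁴: subtract (-185/216)·g_4 from -37/36b⁴ + 185/72b³ - 2405/1296b² + 10397/2592b - 2035/432 → 0
  remainder 0.

S(g_3,g_4): leading monomials are coprime, so the S-polynomial reduces to 0 (Buchberger's first criterion).
Every S-polynomial of the final basis reduces to 0, so we have a Gröbner basis.
Inter-reduce: drop elements whose leading term is divisible by another's, tail-reduce, and make monic.

G = {a - 6/5b³ + 2b² - 7/6b + 59/15, b⁴ - 5/2b³ + 65/36b² - 281/72b + 55/12}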